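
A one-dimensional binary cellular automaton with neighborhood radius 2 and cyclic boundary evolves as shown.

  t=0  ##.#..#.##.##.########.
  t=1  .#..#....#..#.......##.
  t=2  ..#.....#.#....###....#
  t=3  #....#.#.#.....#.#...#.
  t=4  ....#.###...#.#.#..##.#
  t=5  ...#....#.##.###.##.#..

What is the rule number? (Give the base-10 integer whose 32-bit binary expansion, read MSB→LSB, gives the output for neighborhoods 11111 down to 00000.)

  #####|.  b31=0 t=0,i=16
  ####.|#  b30=1 t=0,i=20
  ###.#|#  b29=1 t=0,i=21
  ###..|#  b28=1 t=2,i=17
  ##.##|.  b27=0 t=0,i=10
  ##.#.|.  b26=0 t=0,i=2
  ##..#|#  b25=1 t=1,i=22
  ##...|.  b24=0 t=2,i=18
  #.###|.  b23=0 t=0,i=14
  #.##.|.  b22=0 t=0,i=0
  #.#.#|#  b21=1 t=3,i=7
  #.#..|.  b20=0 t=0,i=3
  #..##|#  b19=1 t=4,i=18
  #..#.|.  b18=0 t=0,i=5
  #...#|#  b17=1 t=3,i=19
  #....|.  b16=0 t=1,i=6
  .####|.  b15=0 t=0,i=15
  .###.|.  b14=0 t=2,i=16
  .##.#|#  b13=1 t=0,i=1
  .##..|.  b12=0 t=1,i=21
  .#.##|.  b11=0 t=0,i=7
  .#.#.|#  b10=1 t=2,i=9
  .#..#|#  b9=1 t=0,i=4
  .#...|.  b8=0 t=1,i=5
  ..###|#  b7=1 t=2,i=15
  ..##.|.  b6=0 t=1,i=20
  ..#.#|.  b5=0 t=0,i=6
  ..#..|.  b4=0 t=1,i=1
  ...##|.  b3=0 t=1,i=19
  ...#.|#  b2=1 t=1,i=8
  ....#|.  b1=0 t=1,i=7
  .....|#  b0=1 t=1,i=15
  bits 01110010001010100010011010000101 = 1915364997

1915364997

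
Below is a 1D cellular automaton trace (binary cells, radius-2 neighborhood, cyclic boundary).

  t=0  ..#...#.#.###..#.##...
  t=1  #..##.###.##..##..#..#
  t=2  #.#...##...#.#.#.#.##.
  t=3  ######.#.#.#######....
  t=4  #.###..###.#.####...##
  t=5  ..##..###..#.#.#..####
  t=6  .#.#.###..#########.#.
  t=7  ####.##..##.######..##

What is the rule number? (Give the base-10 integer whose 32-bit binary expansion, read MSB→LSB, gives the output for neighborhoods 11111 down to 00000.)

3233699755

  ##### -> #   bit 31 = 1  t=3,i=2
  ####. -> #   bit 30 = 1  t=3,i=4
  ###.# -> .   bit 29 = 0  t=1,i=8
  ###.. -> .   bit 28 = 0  t=0,i=12
  ##.## -> .   bit 27 = 0  t=1,i=5
  ##.#. -> .   bit 26 = 0  t=2,i=21
  ##..# -> .   bit 25 = 0  t=0,i=13
  ##... -> .   bit 24 = 0  t=0,i=19
  #.### -> #   bit 23 = 1  t=0,i=10
  #.##. -> .   bit 22 = 0  t=0,i=17
  #.#.# -> #   bit 21 = 1  t=0,i=8
  #.#.. -> #   bit 20 = 1  t=2,i=2
  #..## -> #   bit 19 = 1  t=1,i=2
  #..#. -> #   bit 18 = 1  t=0,i=14
  #...# -> #   bit 17 = 1  t=0,i=4
  #.... -> .   bit 16 = 0  t=0,i=20
  .#### -> .   bit 15 = 0  t=3,i=1
  .###. -> #   bit 14 = 1  t=0,i=11
  .##.# -> .   bit 13 = 0  t=1,i=4
  .##.. -> #   bit 12 = 1  t=0,i=18
  .#.## -> .   bit 11 = 0  t=0,i=9
  .#.#. -> #   bit 10 = 1  t=0,i=7
  .#..# -> #   bit 9 = 1  t=1,i=19
  .#... -> #   bit 8 = 1  t=0,i=3
  ..### -> #   bit 7 = 1  t=3,i=0
  ..##. -> .   bit 6 = 0  t=1,i=3
  ..#.# -> #   bit 5 = 1  t=0,i=6
  ..#.. -> .   bit 4 = 0  t=0,i=2
  ...## -> #   bit 3 = 1  t=2,i=5
  ...#. -> .   bit 2 = 0  t=0,i=1
  ....# -> #   bit 1 = 1  t=0,i=0
  ..... -> #   bit 0 = 1  t=0,i=21
  bits 11000000101111100101011110101011 = 3233699755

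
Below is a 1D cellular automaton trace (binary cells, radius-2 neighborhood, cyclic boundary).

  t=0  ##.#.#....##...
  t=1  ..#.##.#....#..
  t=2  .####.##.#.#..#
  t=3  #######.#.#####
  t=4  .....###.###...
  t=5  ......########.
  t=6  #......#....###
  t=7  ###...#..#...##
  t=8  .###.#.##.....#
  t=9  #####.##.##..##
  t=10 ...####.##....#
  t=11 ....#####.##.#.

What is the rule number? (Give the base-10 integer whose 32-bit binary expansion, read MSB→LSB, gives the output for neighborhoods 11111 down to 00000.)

2111163940

  [31] ##### => .  t=3,i=0
  [30] ####. => #  t=2,i=3
  [29] ###.# => #  t=2,i=4
  [28] ###.. => #  t=4,i=11
  [27] ##.## => #  t=2,i=5
  [26] ##.#. => #  t=0,i=2
  [25] ##..# => .  t=9,i=11
  [24] ##... => #  t=0,i=12
  [23] #.### => #  t=2,i=1
  [22] #.##. => #  t=1,i=4
  [21] #.#.# => .  t=0,i=3
  [20] #.#.. => #  t=0,i=5
  [19] #..## => .  t=9,i=12
  [18] #..#. => #  t=2,i=13
  [17] #...# => .  t=0,i=13
  [16] #.... => #  t=0,i=7
  [15] .#### => #  t=2,i=2
  [14] .###. => #  t=4,i=6
  [13] .##.# => .  t=0,i=1
  [12] .##.. => .  t=0,i=11
  [11] .#.## => #  t=1,i=3
  [10] .#.#. => #  t=0,i=4
  [9] .#..# => #  t=2,i=12
  [8] .#... => .  t=0,i=6
  [7] ..### => .  t=4,i=5
  [6] ..##. => .  t=0,i=0
  [5] ..#.# => #  t=1,i=2
  [4] ..#.. => .  t=1,i=12
  [3] ...## => .  t=0,i=9
  [2] ...#. => #  t=1,i=1
  [1] ....# => .  t=0,i=8
  [0] ..... => .  t=4,i=0
  bits 01111101110101011100111000100100 = 2111163940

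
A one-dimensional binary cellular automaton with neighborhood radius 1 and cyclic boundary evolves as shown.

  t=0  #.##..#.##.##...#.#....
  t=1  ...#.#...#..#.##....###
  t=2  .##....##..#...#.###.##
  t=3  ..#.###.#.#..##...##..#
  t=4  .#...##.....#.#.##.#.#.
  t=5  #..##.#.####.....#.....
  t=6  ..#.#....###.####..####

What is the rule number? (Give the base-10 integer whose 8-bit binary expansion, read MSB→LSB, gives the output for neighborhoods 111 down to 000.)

195

  ###|#  b7=1 t=1,i=21
  ##.|#  b6=1 t=0,i=3
  #.#|.  b5=0 t=0,i=1
  #..|.  b4=0 t=0,i=4
  .##|.  b3=0 t=0,i=2
  .#.|.  b2=0 t=0,i=0
  ..#|#  b1=1 t=0,i=5
  ...|#  b0=1 t=0,i=14
  bits 11000011 = 195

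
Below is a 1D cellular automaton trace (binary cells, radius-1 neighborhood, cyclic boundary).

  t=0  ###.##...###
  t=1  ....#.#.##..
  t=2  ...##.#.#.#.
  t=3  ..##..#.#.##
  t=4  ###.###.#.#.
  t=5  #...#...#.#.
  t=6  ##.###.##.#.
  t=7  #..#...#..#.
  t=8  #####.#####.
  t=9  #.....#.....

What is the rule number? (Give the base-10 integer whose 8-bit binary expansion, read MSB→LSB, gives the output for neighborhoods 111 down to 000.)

30

  nb ###: next=.  (t=0,i=0, bit7=0)
  nb ##.: next=.  (t=0,i=2, bit6=0)
  nb #.#: next=.  (t=0,i=3, bit5=0)
  nb #..: next=#  (t=0,i=6, bit4=1)
  nb .##: next=#  (t=0,i=4, bit3=1)
  nb .#.: next=#  (t=1,i=4, bit2=1)
  nb ..#: next=#  (t=0,i=8, bit1=1)
  nb ...: next=.  (t=0,i=7, bit0=0)
  bits 00011110 = 30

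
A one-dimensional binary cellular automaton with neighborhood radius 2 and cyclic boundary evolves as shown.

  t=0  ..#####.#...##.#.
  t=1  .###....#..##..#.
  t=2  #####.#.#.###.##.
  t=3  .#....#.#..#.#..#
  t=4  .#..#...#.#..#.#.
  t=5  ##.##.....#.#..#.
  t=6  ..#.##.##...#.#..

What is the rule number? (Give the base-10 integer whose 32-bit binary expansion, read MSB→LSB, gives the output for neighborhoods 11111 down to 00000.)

423416027

  ##### -> .   bit 31 = 0  t=0,i=4
  ####. -> .   bit 30 = 0  t=0,i=5
  ###.# -> .   bit 29 = 0  t=0,i=6
  ###.. -> #   bit 28 = 1  t=1,i=3
  ##.## -> #   bit 27 = 1  t=2,i=13
  ##.#. -> .   bit 26 = 0  t=0,i=7
  ##..# -> .   bit 25 = 0  t=1,i=13
  ##... -> #   bit 24 = 1  t=1,i=4
  #.### -> .   bit 23 = 0  t=2,i=0
  #.##. -> .   bit 22 = 0  t=2,i=14
  #.#.# -> #   bit 21 = 1  t=2,i=6
  #.#.. -> #   bit 20 = 1  t=0,i=8
  #..## -> #   bit 19 = 1  t=1,i=0
  #..#. -> #   bit 18 = 1  t=1,i=14
  #...# -> .   bit 17 = 0  t=0,i=0
  #.... -> .   bit 16 = 0  t=1,i=5
  .#### -> #   bit 15 = 1  t=0,i=3
  .###. -> #   bit 14 = 1  t=1,i=2
  .##.# -> .   bit 13 = 0  t=0,i=13
  .##.. -> #   bit 12 = 1  t=1,i=12
  .#.## -> .   bit 11 = 0  t=2,i=9
  .#.#. -> .   bit 10 = 0  t=2,i=7
  .#..# -> .   bit 9 = 0  t=1,i=9
  .#... -> .   bit 8 = 0  t=0,i=9
  ..### -> #   bit 7 = 1  t=0,i=2
  ..##. -> #   bit 6 = 1  t=0,i=12
  ..#.# -> .   bit 5 = 0  t=3,i=6
  ..#.. -> #   bit 4 = 1  t=1,i=8
  ...## -> #   bit 3 = 1  t=0,i=1
  ...#. -> .   bit 2 = 0  t=1,i=7
  ....# -> #   bit 1 = 1  t=1,i=6
  ..... -> #   bit 0 = 1  t=5,i=7
  bits 00011001001111001101000011011011 = 423416027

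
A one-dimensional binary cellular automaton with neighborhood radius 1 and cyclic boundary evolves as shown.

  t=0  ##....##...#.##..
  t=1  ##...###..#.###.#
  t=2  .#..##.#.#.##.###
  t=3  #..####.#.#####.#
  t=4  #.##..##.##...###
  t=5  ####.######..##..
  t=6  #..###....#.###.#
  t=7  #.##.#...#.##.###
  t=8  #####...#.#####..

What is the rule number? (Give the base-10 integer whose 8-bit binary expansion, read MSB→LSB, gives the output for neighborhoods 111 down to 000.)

106

  [7] ### => .  t=1,i=0
  [6] ##. => #  t=0,i=1
  [5] #.# => #  t=0,i=12
  [4] #.. => .  t=0,i=2
  [3] .## => #  t=0,i=0
  [2] .#. => .  t=0,i=11
  [1] ..# => #  t=0,i=5
  [0] ... => .  t=0,i=3
  bits 01101010 = 106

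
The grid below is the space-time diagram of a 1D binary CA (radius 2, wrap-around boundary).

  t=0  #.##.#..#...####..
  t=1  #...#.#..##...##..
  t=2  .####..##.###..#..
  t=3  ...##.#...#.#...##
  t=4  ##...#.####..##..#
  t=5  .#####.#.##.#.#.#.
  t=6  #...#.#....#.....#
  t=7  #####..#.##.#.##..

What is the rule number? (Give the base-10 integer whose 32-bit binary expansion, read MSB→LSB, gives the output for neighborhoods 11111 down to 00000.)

1435112231

  #####|.  b31=0 t=5,i=3
  ####.|#  b30=1 t=0,i=14
  ###.#|.  b29=0 t=5,i=5
  ###..|#  b28=1 t=0,i=15
  ##.##|.  b27=0 t=2,i=9
  ##.#.|#  b26=1 t=0,i=4
  ##..#|.  b25=0 t=0,i=16
  ##...|#  b24=1 t=1,i=11
  #.###|#  b23=1 t=2,i=10
  #.##.|.  b22=0 t=0,i=2
  #.#.#|.  b21=0 t=5,i=7
  #.#..|.  b20=0 t=0,i=5
  #..##|#  b19=1 t=1,i=8
  #..#.|.  b18=0 t=0,i=7
  #...#|#  b17=1 t=0,i=10
  #....|.  b16=0 t=6,i=8
  .####|.  b15=0 t=0,i=13
  .###.|.  b14=0 t=2,i=11
  .##.#|.  b13=0 t=0,i=3
  .##..|#  b12=1 t=1,i=10
  .#.##|.  b11=0 t=0,i=1
  .#.#.|.  b10=0 t=1,i=5
  .#..#|#  b9=1 t=0,i=6
  .#...|#  b8=1 t=0,i=9
  ..###|.  b7=0 t=0,i=12
  ..##.|.  b6=0 t=1,i=9
  ..#.#|#  b5=1 t=0,i=0
  ..#..|.  b4=0 t=0,i=8
  ...##|.  b3=0 t=0,i=11
  ...#.|#  b2=1 t=1,i=3
  ....#|#  b1=1 t=6,i=9
  .....|#  b0=1 t=6,i=14
  bits 01010101100010100001001100100111 = 1435112231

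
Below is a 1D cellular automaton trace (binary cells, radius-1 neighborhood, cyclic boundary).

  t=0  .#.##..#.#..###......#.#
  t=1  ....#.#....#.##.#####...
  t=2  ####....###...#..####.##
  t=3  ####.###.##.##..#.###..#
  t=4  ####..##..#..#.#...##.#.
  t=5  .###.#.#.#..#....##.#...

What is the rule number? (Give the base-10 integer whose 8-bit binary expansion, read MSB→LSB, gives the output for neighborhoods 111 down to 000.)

195

  nb ###: next=#  (t=0,i=13, bit7=1)
  nb ##.: next=#  (t=0,i=4, bit6=1)
  nb #.#: next=.  (t=0,i=0, bit5=0)
  nb #..: next=.  (t=0,i=5, bit4=0)
  nb .##: next=.  (t=0,i=3, bit3=0)
  nb .#.: next=.  (t=0,i=1, bit2=0)
  nb ..#: next=#  (t=0,i=6, bit1=1)
  nb ...: next=#  (t=0,i=16, bit0=1)
  bits 11000011 = 195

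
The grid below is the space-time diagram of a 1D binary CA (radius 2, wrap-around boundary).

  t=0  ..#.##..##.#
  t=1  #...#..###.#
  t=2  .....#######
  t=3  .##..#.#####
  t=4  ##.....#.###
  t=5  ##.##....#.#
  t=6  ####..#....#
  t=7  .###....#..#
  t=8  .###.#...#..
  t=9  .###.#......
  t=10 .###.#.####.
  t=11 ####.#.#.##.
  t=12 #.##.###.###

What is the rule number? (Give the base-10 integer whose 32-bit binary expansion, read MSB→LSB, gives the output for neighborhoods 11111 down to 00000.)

4177094337

  nb #####: next=#  (t=2,i=7, bit31=1)
  nb ####.: next=#  (t=2,i=10, bit30=1)
  nb ###.#: next=#  (t=1,i=9, bit29=1)
  nb ###..: next=#  (t=2,i=11, bit28=1)
  nb ##.##: next=#  (t=1,i=10, bit27=1)
  nb ##.#.: next=.  (t=0,i=10, bit26=0)
  nb ##..#: next=.  (t=0,i=6, bit25=0)
  nb ##...: next=.  (t=1,i=1, bit24=0)
  nb #.###: next=#  (t=3,i=7, bit23=1)
  nb #.##.: next=#  (t=0,i=4, bit22=1)
  nb #.#.#: next=#  (t=10,i=5, bit21=1)
  nb #.#..: next=#  (t=0,i=11, bit20=1)
  nb #..##: next=#  (t=0,i=7, bit19=1)
  nb #..#.: next=.  (t=0,i=1, bit18=0)
  nb #...#: next=.  (t=1,i=2, bit17=0)
  nb #....: next=#  (t=2,i=1, bit16=1)
  nb .####: next=.  (t=2,i=6, bit15=0)
  nb .###.: next=#  (t=1,i=8, bit14=1)
  nb .##.#: next=#  (t=0,i=9, bit13=1)
  nb .##..: next=.  (t=0,i=5, bit12=0)
  nb .#.##: next=.  (t=0,i=3, bit11=0)
  nb .#.#.: next=#  (t=11,i=6, bit10=1)
  nb .#..#: next=#  (t=0,i=0, bit9=1)
  nb .#...: next=.  (t=6,i=7, bit8=0)
  nb ..###: next=#  (t=1,i=7, bit7=1)
  nb ..##.: next=#  (t=0,i=8, bit6=1)
  nb ..#.#: next=.  (t=0,i=2, bit5=0)
  nb ..#..: next=.  (t=1,i=4, bit4=0)
  nb ...##: next=.  (t=2,i=4, bit3=0)
  nb ...#.: next=.  (t=1,i=3, bit2=0)
  nb ....#: next=.  (t=2,i=3, bit1=0)
  nb .....: next=#  (t=2,i=2, bit0=1)
  bits 11111000111110010110011011000001 = 4177094337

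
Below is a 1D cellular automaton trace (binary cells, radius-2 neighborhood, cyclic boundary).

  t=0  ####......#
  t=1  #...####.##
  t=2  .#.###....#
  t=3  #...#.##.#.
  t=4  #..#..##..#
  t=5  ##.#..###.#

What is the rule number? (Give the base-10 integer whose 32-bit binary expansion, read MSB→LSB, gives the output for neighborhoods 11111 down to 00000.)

  ##### -> .   bit 31 = 0  t=0,i=1
  ####. -> .   bit 30 = 0  t=0,i=2
  ###.# -> .   bit 29 = 0  t=1,i=7
  ###.. -> .   bit 28 = 0  t=0,i=3
  ##.## -> .   bit 27 = 0  t=1,i=8
  ##.#. -> .   bit 26 = 0  t=3,i=8
  ##..# -> #   bit 25 = 1  t=4,i=1
  ##... -> #   bit 24 = 1  t=0,i=4
  #.### -> .   bit 23 = 0  t=1,i=9
  #.##. -> #   bit 22 = 1  t=3,i=6
  #.#.# -> .   bit 21 = 0  t=2,i=1
  #.#.. -> #   bit 20 = 1  t=3,i=0
  #..## -> .   bit 19 = 0  t=4,i=5
  #..#. -> .   bit 18 = 0  t=4,i=2
  #...# -> .   bit 17 = 0  t=1,i=2
  #.... -> #   bit 16 = 1  t=0,i=5
  .#### -> #   bit 15 = 1  t=0,i=0
  .###. -> #   bit 14 = 1  t=1,i=10
  .##.# -> #   bit 13 = 1  t=3,i=7
  .##.. -> #   bit 12 = 1  t=4,i=0
  .#.## -> .   bit 11 = 0  t=2,i=2
  .#.#. -> #   bit 10 = 1  t=2,i=0
  .#..# -> .   bit 9 = 0  t=4,i=4
  .#... -> .   bit 8 = 0  t=3,i=1
  ..### -> #   bit 7 = 1  t=0,i=10
  ..##. -> #   bit 6 = 1  t=4,i=6
  ..#.# -> .   bit 5 = 0  t=2,i=10
  ..#.. -> #   bit 4 = 1  t=4,i=3
  ...## -> #   bit 3 = 1  t=0,i=9
  ...#. -> #   bit 2 = 1  t=2,i=9
  ....# -> .   bit 1 = 0  t=0,i=8
  ..... -> #   bit 0 = 1  t=0,i=6
  bits 00000011010100011111010011011101 = 55702749

55702749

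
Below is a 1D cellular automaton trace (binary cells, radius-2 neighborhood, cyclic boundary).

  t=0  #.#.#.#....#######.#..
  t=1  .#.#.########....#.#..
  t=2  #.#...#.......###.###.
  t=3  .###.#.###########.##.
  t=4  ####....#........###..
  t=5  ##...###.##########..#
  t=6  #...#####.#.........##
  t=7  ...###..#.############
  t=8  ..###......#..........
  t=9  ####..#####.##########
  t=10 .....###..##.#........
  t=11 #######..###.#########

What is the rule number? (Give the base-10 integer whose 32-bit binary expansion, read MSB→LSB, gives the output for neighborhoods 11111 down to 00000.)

676980175

  nb #####: next=.  (t=0,i=13, bit31=0)
  nb ####.: next=.  (t=0,i=16, bit30=0)
  nb ###.#: next=#  (t=0,i=17, bit29=1)
  nb ###..: next=.  (t=1,i=12, bit28=0)
  nb ##.##: next=#  (t=2,i=17, bit27=1)
  nb ##.#.: next=.  (t=0,i=18, bit26=0)
  nb ##..#: next=.  (t=3,i=21, bit25=0)
  nb ##...: next=.  (t=1,i=13, bit24=0)
  nb #.###: next=.  (t=1,i=5, bit23=0)
  nb #.##.: next=#  (t=3,i=19, bit22=1)
  nb #.#.#: next=.  (t=0,i=2, bit21=0)
  nb #.#..: next=#  (t=0,i=6, bit20=1)
  nb #..##: next=#  (t=3,i=0, bit19=1)
  nb #..#.: next=.  (t=0,i=21, bit18=0)
  nb #...#: next=.  (t=1,i=21, bit17=0)
  nb #....: next=#  (t=0,i=8, bit16=1)
  nb .####: next=#  (t=0,i=12, bit15=1)
  nb .###.: next=#  (t=2,i=15, bit14=1)
  nb .##.#: next=#  (t=10,i=11, bit13=1)
  nb .##..: next=.  (t=3,i=20, bit12=0)
  nb .#.##: next=.  (t=1,i=4, bit11=0)
  nb .#.#.: next=#  (t=0,i=1, bit10=1)
  nb .#..#: next=.  (t=0,i=20, bit9=0)
  nb .#...: next=#  (t=0,i=7, bit8=1)
  nb ..###: next=#  (t=0,i=11, bit7=1)
  nb ..##.: next=#  (t=10,i=10, bit6=1)
  nb ..#.#: next=.  (t=0,i=0, bit5=0)
  nb ..#..: next=.  (t=2,i=6, bit4=0)
  nb ...##: next=#  (t=0,i=10, bit3=1)
  nb ...#.: next=#  (t=1,i=0, bit2=1)
  nb ....#: next=#  (t=0,i=9, bit1=1)
  nb .....: next=#  (t=2,i=9, bit0=1)
  bits 00101000010110011110010111001111 = 676980175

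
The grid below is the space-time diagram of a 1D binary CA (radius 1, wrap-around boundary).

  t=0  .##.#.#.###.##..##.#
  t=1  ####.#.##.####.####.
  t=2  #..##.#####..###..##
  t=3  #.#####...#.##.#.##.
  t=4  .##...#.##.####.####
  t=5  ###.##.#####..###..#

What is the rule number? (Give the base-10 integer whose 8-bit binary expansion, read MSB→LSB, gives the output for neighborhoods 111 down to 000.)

  [7] ### => .  t=0,i=9
  [6] ##. => #  t=0,i=2
  [5] #.# => #  t=0,i=0
  [4] #.. => .  t=0,i=14
  [3] .## => #  t=0,i=1
  [2] .#. => .  t=0,i=4
  [1] ..# => #  t=0,i=15
  [0] ... => #  t=3,i=8
  bits 01101011 = 107

107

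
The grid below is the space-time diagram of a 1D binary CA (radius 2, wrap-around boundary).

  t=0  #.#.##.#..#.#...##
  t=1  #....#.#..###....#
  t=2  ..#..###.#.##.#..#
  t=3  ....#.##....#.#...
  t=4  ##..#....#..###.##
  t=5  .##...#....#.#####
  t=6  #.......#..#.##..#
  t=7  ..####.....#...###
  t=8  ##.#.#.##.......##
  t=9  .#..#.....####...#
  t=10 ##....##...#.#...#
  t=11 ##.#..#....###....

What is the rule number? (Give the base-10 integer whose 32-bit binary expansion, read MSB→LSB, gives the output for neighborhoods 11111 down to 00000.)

983164001

  ##### -> .   bit 31 = 0  t=5,i=15
  ####. -> .   bit 30 = 0  t=4,i=0
  ###.# -> #   bit 29 = 1  t=0,i=0
  ###.. -> #   bit 28 = 1  t=1,i=12
  ##.## -> #   bit 27 = 1  t=4,i=15
  ##.#. -> .   bit 26 = 0  t=0,i=1
  ##..# -> #   bit 25 = 1  t=4,i=2
  ##... -> .   bit 24 = 0  t=1,i=1
  #.### -> #   bit 23 = 1  t=4,i=16
  #.##. -> .   bit 22 = 0  t=0,i=4
  #.#.# -> .   bit 21 = 0  t=0,i=2
  #.#.. -> #   bit 20 = 1  t=0,i=7
  #..## -> #   bit 19 = 1  t=1,i=9
  #..#. -> .   bit 18 = 0  t=0,i=9
  #...# -> .   bit 17 = 0  t=0,i=14
  #.... -> #   bit 16 = 1  t=1,i=2
  .#### -> #   bit 15 = 1  t=4,i=17
  .###. -> #   bit 14 = 1  t=0,i=17
  .##.# -> #   bit 13 = 1  t=0,i=5
  .##.. -> .   bit 12 = 0  t=1,i=0
  .#.## -> .   bit 11 = 0  t=0,i=3
  .#.#. -> #   bit 10 = 1  t=0,i=11
  .#..# -> .   bit 9 = 0  t=0,i=8
  .#... -> .   bit 8 = 0  t=0,i=13
  ..### -> .   bit 7 = 0  t=0,i=16
  ..##. -> #   bit 6 = 1  t=1,i=17
  ..#.# -> #   bit 5 = 1  t=0,i=10
  ..#.. -> .   bit 4 = 0  t=2,i=2
  ...## -> .   bit 3 = 0  t=0,i=15
  ...#. -> .   bit 2 = 0  t=1,i=4
  ....# -> .   bit 1 = 0  t=1,i=3
  ..... -> #   bit 0 = 1  t=3,i=0
  bits 00111010100110011110010001100001 = 983164001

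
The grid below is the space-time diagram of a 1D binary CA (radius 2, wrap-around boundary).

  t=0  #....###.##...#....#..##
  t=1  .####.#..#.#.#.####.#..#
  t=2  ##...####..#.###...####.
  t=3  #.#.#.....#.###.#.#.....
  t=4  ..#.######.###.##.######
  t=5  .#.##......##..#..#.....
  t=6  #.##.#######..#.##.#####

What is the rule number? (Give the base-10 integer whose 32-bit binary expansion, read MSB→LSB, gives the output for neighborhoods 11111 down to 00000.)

  ##### -> .   bit 31 = 0  t=4,i=6
  ####. -> .   bit 30 = 0  t=1,i=3
  ###.# -> .   bit 29 = 0  t=0,i=7
  ###.. -> .   bit 28 = 0  t=0,i=0
  ##.## -> .   bit 27 = 0  t=0,i=8
  ##.#. -> #   bit 26 = 1  t=1,i=5
  ##..# -> .   bit 25 = 0  t=2,i=9
  ##... -> #   bit 24 = 1  t=0,i=1
  #.### -> #   bit 23 = 1  t=1,i=1
  #.##. -> #   bit 22 = 1  t=0,i=9
  #.#.# -> #   bit 21 = 1  t=1,i=11
  #.#.. -> #   bit 20 = 1  t=1,i=6
  #..## -> .   bit 19 = 0  t=0,i=21
  #..#. -> #   bit 18 = 1  t=1,i=8
  #...# -> .   bit 17 = 0  t=0,i=12
  #.... -> #   bit 16 = 1  t=0,i=2
  .#### -> .   bit 15 = 0  t=1,i=2
  .###. -> #   bit 14 = 1  t=0,i=6
  .##.# -> .   bit 13 = 0  t=4,i=16
  .##.. -> .   bit 12 = 0  t=0,i=10
  .#.## -> #   bit 11 = 1  t=1,i=0
  .#.#. -> .   bit 10 = 0  t=1,i=10
  .#..# -> #   bit 9 = 1  t=0,i=20
  .#... -> #   bit 8 = 1  t=0,i=15
  ..### -> .   bit 7 = 0  t=0,i=5
  ..##. -> #   bit 6 = 1  t=5,i=11
  ..#.# -> .   bit 5 = 0  t=1,i=9
  ..#.. -> .   bit 4 = 0  t=0,i=14
  ...## -> #   bit 3 = 1  t=0,i=4
  ...#. -> #   bit 2 = 1  t=0,i=13
  ....# -> #   bit 1 = 1  t=0,i=3
  ..... -> #   bit 0 = 1  t=3,i=7
  bits 00000101111101010100101101001111 = 99961679

99961679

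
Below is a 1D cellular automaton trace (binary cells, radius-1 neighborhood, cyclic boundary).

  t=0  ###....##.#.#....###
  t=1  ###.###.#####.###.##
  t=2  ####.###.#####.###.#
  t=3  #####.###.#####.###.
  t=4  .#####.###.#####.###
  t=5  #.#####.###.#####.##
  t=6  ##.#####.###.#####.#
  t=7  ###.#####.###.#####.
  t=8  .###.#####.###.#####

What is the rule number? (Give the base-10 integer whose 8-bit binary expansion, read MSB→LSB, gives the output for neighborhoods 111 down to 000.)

231

  [7] ### => #  t=0,i=0
  [6] ##. => #  t=0,i=2
  [5] #.# => #  t=0,i=9
  [4] #.. => .  t=0,i=3
  [3] .## => .  t=0,i=7
  [2] .#. => #  t=0,i=10
  [1] ..# => #  t=0,i=6
  [0] ... => #  t=0,i=4
  bits 11100111 = 231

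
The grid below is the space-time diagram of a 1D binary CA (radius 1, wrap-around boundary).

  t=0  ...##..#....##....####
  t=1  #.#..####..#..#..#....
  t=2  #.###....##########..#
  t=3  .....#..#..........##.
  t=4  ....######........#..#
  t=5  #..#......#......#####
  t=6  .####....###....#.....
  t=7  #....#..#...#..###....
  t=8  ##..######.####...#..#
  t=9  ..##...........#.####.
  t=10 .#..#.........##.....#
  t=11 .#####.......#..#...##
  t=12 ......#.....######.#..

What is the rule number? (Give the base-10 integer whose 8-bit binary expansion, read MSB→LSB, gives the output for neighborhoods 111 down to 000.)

22

  ### -> .   bit 7 = 0  t=0,i=19
  ##. -> .   bit 6 = 0  t=0,i=4
  #.# -> .   bit 5 = 0  t=1,i=1
  #.. -> #   bit 4 = 1  t=0,i=0
  .## -> .   bit 3 = 0  t=0,i=3
  .#. -> #   bit 2 = 1  t=0,i=7
  ..# -> #   bit 1 = 1  t=0,i=2
  ... -> .   bit 0 = 0  t=0,i=1
  bits 00010110 = 22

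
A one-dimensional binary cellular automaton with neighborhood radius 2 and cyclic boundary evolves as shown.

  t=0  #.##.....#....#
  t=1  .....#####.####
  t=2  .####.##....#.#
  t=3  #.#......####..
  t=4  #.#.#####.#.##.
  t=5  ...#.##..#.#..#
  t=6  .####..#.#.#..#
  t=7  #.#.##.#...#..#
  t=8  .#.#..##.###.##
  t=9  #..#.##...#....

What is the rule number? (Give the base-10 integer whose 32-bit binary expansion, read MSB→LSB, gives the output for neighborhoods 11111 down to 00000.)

  ##### -> #   bit 31 = 1  t=1,i=7
  ####. -> .   bit 30 = 0  t=1,i=8
  ###.# -> .   bit 29 = 0  t=1,i=9
  ###.. -> #   bit 28 = 1  t=1,i=14
  ##.## -> .   bit 27 = 0  t=0,i=1
  ##.#. -> #   bit 26 = 1  t=4,i=9
  ##..# -> #   bit 25 = 1  t=3,i=13
  ##... -> .   bit 24 = 0  t=0,i=4
  #.### -> .   bit 23 = 0  t=1,i=11
  #.##. -> .   bit 22 = 0  t=0,i=2
  #.#.# -> .   bit 21 = 0  t=2,i=14
  #.#.. -> #   bit 20 = 1  t=3,i=2
  #..## -> #   bit 19 = 1  t=7,i=13
  #..#. -> .   bit 18 = 0  t=3,i=14
  #...# -> #   bit 17 = 1  t=5,i=1
  #.... -> #   bit 16 = 1  t=0,i=5
  .#### -> #   bit 15 = 1  t=1,i=6
  .###. -> #   bit 14 = 1  t=8,i=10
  .##.# -> .   bit 13 = 0  t=0,i=0
  .##.. -> .   bit 12 = 0  t=0,i=3
  .#.## -> #   bit 11 = 1  t=2,i=0
  .#.#. -> .   bit 10 = 0  t=2,i=13
  .#..# -> .   bit 9 = 0  t=5,i=12
  .#... -> .   bit 8 = 0  t=0,i=10
  ..### -> .   bit 7 = 0  t=1,i=5
  ..##. -> #   bit 6 = 1  t=0,i=14
  ..#.# -> #   bit 5 = 1  t=2,i=12
  ..#.. -> #   bit 4 = 1  t=0,i=9
  ...## -> #   bit 3 = 1  t=0,i=13
  ...#. -> #   bit 2 = 1  t=0,i=8
  ....# -> #   bit 1 = 1  t=0,i=7
  ..... -> #   bit 0 = 1  t=0,i=6
  bits 10010110000110111100100001111111 = 2518403199

2518403199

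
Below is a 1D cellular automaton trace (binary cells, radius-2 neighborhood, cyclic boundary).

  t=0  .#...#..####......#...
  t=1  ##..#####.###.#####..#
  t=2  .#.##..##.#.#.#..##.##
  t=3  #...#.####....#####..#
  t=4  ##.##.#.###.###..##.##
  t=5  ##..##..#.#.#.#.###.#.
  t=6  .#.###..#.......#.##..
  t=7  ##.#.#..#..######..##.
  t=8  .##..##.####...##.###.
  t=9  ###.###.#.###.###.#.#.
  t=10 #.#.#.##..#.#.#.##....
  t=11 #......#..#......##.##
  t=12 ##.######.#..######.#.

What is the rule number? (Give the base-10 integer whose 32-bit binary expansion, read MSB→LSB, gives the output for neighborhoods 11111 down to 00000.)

  [31] ##### => .  t=1,i=6
  [30] ####. => #  t=0,i=10
  [29] ###.# => #  t=1,i=8
  [28] ###.. => #  t=0,i=11
  [27] ##.## => .  t=1,i=9
  [26] ##.#. => #  t=2,i=0
  [25] ##..# => .  t=1,i=2
  [24] ##... => #  t=0,i=12
  [23] #.### => #  t=1,i=10
  [22] #.##. => .  t=2,i=3
  [21] #.#.# => .  t=2,i=1
  [20] #.#.. => #  t=2,i=14
  [19] #..## => #  t=0,i=7
  [18] #..#. => .  t=5,i=7
  [17] #...# => .  t=0,i=3
  [16] #.... => .  t=0,i=13
  [15] .#### => .  t=0,i=9
  [14] .###. => .  t=1,i=0
  [13] .##.# => #  t=2,i=8
  [12] .##.. => #  t=2,i=4
  [11] .#.## => .  t=2,i=2
  [10] .#.#. => .  t=2,i=11
  [9] .#..# => #  t=0,i=6
  [8] .#... => .  t=0,i=2
  [7] ..### => #  t=0,i=8
  [6] ..##. => #  t=2,i=7
  [5] ..#.# => #  t=3,i=4
  [4] ..#.. => #  t=0,i=1
  [3] ...## => #  t=3,i=13
  [2] ...#. => #  t=0,i=0
  [1] ....# => #  t=0,i=16
  [0] ..... => #  t=0,i=14
  bits 01110101100110000011001011111111 = 1972908799

1972908799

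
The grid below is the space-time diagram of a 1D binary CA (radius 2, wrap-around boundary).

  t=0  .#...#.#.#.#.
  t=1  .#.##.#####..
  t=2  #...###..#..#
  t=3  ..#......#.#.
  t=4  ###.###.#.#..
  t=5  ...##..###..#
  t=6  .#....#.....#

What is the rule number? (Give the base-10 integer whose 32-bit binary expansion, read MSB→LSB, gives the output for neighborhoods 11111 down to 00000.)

1286284309

  [31] ##### => .  t=1,i=8
  [30] ####. => #  t=1,i=9
  [29] ###.# => .  t=4,i=2
  [28] ###.. => .  t=1,i=10
  [27] ##.## => #  t=1,i=5
  [26] ##.#. => #  t=4,i=7
  [25] ##..# => .  t=2,i=7
  [24] ##... => .  t=1,i=11
  [23] #.### => #  t=1,i=6
  [22] #.##. => .  t=1,i=3
  [21] #.#.# => #  t=0,i=7
  [20] #.#.. => .  t=0,i=11
  [19] #..## => #  t=2,i=11
  [18] #..#. => .  t=0,i=0
  [17] #...# => #  t=0,i=3
  [16] #.... => #  t=3,i=4
  [15] .#### => .  t=1,i=7
  [14] .###. => .  t=2,i=5
  [13] .##.# => #  t=1,i=4
  [12] .##.. => .  t=2,i=0
  [11] .#.## => .  t=1,i=2
  [10] .#.#. => #  t=0,i=6
  [9] .#..# => .  t=0,i=12
  [8] .#... => .  t=0,i=2
  [7] ..### => .  t=2,i=4
  [6] ..##. => .  t=2,i=12
  [5] ..#.# => .  t=0,i=5
  [4] ..#.. => #  t=0,i=1
  [3] ...## => .  t=2,i=3
  [2] ...#. => #  t=0,i=4
  [1] ....# => .  t=3,i=7
  [0] ..... => #  t=3,i=5
  bits 01001100101010110010010000010101 = 1286284309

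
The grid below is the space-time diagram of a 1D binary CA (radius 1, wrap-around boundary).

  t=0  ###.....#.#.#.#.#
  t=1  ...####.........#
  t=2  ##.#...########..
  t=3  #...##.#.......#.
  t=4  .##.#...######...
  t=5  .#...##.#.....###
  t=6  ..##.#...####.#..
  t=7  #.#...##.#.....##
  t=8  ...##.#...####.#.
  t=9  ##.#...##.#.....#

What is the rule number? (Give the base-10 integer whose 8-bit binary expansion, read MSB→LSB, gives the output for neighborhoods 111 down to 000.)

25

  nb ###: next=.  (t=0,i=0, bit7=0)
  nb ##.: next=.  (t=0,i=2, bit6=0)
  nb #.#: next=.  (t=0,i=9, bit5=0)
  nb #..: next=#  (t=0,i=3, bit4=1)
  nb .##: next=#  (t=0,i=16, bit3=1)
  nb .#.: next=.  (t=0,i=8, bit2=0)
  nb ..#: next=.  (t=0,i=7, bit1=0)
  nb ...: next=#  (t=0,i=4, bit0=1)
  bits 00011001 = 25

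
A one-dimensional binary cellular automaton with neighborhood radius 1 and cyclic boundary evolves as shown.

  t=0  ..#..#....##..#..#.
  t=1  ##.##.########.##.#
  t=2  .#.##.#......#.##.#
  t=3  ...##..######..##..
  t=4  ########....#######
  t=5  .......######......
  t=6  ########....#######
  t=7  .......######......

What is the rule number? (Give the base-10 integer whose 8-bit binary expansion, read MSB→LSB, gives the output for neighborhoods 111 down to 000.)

91

  ### -> .   bit 7 = 0  t=1,i=0
  ##. -> #   bit 6 = 1  t=0,i=11
  #.# -> .   bit 5 = 0  t=1,i=2
  #.. -> #   bit 4 = 1  t=0,i=3
  .## -> #   bit 3 = 1  t=0,i=10
  .#. -> .   bit 2 = 0  t=0,i=2
  ..# -> #   bit 1 = 1  t=0,i=1
  ... -> #   bit 0 = 1  t=0,i=0
  bits 01011011 = 91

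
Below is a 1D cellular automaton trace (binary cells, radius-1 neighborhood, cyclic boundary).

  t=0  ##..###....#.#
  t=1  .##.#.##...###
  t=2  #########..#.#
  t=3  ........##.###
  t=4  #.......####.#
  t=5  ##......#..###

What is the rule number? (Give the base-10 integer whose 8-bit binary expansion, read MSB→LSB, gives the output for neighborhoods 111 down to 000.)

124

  ###|.  b7=0 t=0,i=0
  ##.|#  b6=1 t=0,i=1
  #.#|#  b5=1 t=0,i=12
  #..|#  b4=1 t=0,i=2
  .##|#  b3=1 t=0,i=4
  .#.|#  b2=1 t=0,i=11
  ..#|.  b1=0 t=0,i=3
  ...|.  b0=0 t=0,i=8
  bits 01111100 = 124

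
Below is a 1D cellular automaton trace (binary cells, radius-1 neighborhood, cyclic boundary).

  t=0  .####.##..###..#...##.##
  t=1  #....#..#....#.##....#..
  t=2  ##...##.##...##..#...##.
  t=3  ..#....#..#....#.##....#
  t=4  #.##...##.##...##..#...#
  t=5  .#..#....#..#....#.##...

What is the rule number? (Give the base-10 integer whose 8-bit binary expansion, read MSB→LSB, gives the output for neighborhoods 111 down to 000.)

52

  ### -> .   bit 7 = 0  t=0,i=2
  ##. -> .   bit 6 = 0  t=0,i=4
  #.# -> #   bit 5 = 1  t=0,i=0
  #.. -> #   bit 4 = 1  t=0,i=8
  .## -> .   bit 3 = 0  t=0,i=1
  .#. -> #   bit 2 = 1  t=0,i=15
  ..# -> .   bit 1 = 0  t=0,i=9
  ... -> .   bit 0 = 0  t=0,i=17
  bits 00110100 = 52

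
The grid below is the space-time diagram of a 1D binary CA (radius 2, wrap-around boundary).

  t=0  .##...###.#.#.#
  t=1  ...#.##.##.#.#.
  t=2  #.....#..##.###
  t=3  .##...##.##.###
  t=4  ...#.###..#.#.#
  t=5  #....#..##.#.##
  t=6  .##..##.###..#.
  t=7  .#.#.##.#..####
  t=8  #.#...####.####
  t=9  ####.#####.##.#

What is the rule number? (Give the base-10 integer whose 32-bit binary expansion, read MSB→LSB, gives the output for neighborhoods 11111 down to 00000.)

  nb #####: next=.  (t=8,i=13, bit31=0)
  nb ####.: next=#  (t=2,i=14, bit30=1)
  nb ###.#: next=#  (t=0,i=8, bit29=1)
  nb ###..: next=.  (t=2,i=0, bit28=0)
  nb ##.##: next=.  (t=1,i=7, bit27=0)
  nb ##.#.: next=#  (t=0,i=9, bit26=1)
  nb ##..#: next=#  (t=4,i=8, bit25=1)
  nb ##...: next=#  (t=0,i=3, bit24=1)
  nb #.###: next=#  (t=2,i=12, bit23=1)
  nb #.##.: next=.  (t=0,i=1, bit22=0)
  nb #.#.#: next=.  (t=0,i=10, bit21=0)
  nb #.#..: next=#  (t=1,i=13, bit20=1)
  nb #..##: next=.  (t=2,i=8, bit19=0)
  nb #..#.: next=#  (t=4,i=9, bit18=1)
  nb #...#: next=.  (t=0,i=4, bit17=0)
  nb #....: next=#  (t=1,i=0, bit16=1)
  nb .####: next=#  (t=2,i=13, bit15=1)
  nb .###.: next=.  (t=0,i=7, bit14=0)
  nb .##.#: next=#  (t=1,i=6, bit13=1)
  nb .##..: next=.  (t=0,i=2, bit12=0)
  nb .#.##: next=.  (t=0,i=0, bit11=0)
  nb .#.#.: next=#  (t=0,i=11, bit10=1)
  nb .#..#: next=#  (t=2,i=7, bit9=1)
  nb .#...: next=#  (t=1,i=14, bit8=1)
  nb ..###: next=#  (t=0,i=6, bit7=1)
  nb ..##.: next=#  (t=2,i=9, bit6=1)
  nb ..#.#: next=.  (t=1,i=3, bit5=0)
  nb ..#..: next=#  (t=2,i=6, bit4=1)
  nb ...##: next=#  (t=0,i=5, bit3=1)
  nb ...#.: next=.  (t=1,i=2, bit2=0)
  nb ....#: next=.  (t=1,i=1, bit1=0)
  nb .....: next=.  (t=2,i=3, bit0=0)
  bits 01100111100101011010011111011000 = 1737861080

1737861080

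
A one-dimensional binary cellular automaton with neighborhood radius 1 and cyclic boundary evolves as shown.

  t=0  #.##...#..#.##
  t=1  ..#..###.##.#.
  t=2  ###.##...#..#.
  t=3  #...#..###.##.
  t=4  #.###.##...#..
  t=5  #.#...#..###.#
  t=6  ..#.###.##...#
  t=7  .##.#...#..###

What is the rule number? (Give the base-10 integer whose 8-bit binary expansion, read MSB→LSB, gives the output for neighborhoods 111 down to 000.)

  nb ###: next=.  (t=0,i=13, bit7=0)
  nb ##.: next=.  (t=0,i=0, bit6=0)
  nb #.#: next=.  (t=0,i=1, bit5=0)
  nb #..: next=.  (t=0,i=4, bit4=0)
  nb .##: next=#  (t=0,i=2, bit3=1)
  nb .#.: next=#  (t=0,i=7, bit2=1)
  nb ..#: next=#  (t=0,i=6, bit1=1)
  nb ...: next=#  (t=0,i=5, bit0=1)
  bits 00001111 = 15

15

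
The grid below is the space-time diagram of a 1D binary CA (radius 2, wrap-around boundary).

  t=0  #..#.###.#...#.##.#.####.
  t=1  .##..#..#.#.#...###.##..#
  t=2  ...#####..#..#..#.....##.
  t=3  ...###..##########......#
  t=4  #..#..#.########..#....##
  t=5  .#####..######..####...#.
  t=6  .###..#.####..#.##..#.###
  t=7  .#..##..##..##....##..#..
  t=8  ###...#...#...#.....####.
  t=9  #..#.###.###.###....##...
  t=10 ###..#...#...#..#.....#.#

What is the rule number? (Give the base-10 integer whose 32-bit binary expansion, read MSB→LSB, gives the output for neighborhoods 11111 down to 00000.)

2275713940

  [31] ##### => #  t=2,i=5
  [30] ####. => .  t=0,i=22
  [29] ###.# => .  t=0,i=7
  [28] ###.. => .  t=2,i=7
  [27] ##.## => .  t=1,i=19
  [26] ##.#. => #  t=0,i=8
  [25] ##..# => #  t=1,i=3
  [24] ##... => #  t=2,i=24
  [23] #.### => #  t=0,i=5
  [22] #.##. => .  t=0,i=15
  [21] #.#.# => #  t=0,i=18
  [20] #.#.. => .  t=0,i=0
  [19] #..## => .  t=3,i=7
  [18] #..#. => #  t=0,i=2
  [17] #...# => .  t=0,i=11
  [16] #.... => .  t=2,i=0
  [15] .#### => #  t=0,i=21
  [14] .###. => .  t=0,i=6
  [13] .##.# => #  t=0,i=16
  [12] .##.. => .  t=1,i=2
  [11] .#.## => .  t=0,i=4
  [10] .#.#. => .  t=1,i=9
  [9] .#..# => #  t=0,i=1
  [8] .#... => #  t=0,i=10
  [7] ..### => #  t=1,i=16
  [6] ..##. => .  t=2,i=22
  [5] ..#.# => .  t=0,i=3
  [4] ..#.. => #  t=1,i=5
  [3] ...## => .  t=1,i=15
  [2] ...#. => #  t=0,i=12
  [1] ....# => .  t=2,i=1
  [0] ..... => .  t=2,i=19
  bits 10000111101001001010001110010100 = 2275713940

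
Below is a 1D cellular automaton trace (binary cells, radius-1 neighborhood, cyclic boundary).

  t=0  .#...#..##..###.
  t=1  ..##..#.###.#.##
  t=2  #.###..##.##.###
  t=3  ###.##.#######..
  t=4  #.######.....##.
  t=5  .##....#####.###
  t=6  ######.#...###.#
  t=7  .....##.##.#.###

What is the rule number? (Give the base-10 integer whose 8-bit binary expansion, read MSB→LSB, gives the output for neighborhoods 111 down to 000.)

121

  ###|.  b7=0 t=0,i=13
  ##.|#  b6=1 t=0,i=9
  #.#|#  b5=1 t=1,i=7
  #..|#  b4=1 t=0,i=2
  .##|#  b3=1 t=0,i=8
  .#.|.  b2=0 t=0,i=1
  ..#|.  b1=0 t=0,i=0
  ...|#  b0=1 t=0,i=3
  bits 01111001 = 121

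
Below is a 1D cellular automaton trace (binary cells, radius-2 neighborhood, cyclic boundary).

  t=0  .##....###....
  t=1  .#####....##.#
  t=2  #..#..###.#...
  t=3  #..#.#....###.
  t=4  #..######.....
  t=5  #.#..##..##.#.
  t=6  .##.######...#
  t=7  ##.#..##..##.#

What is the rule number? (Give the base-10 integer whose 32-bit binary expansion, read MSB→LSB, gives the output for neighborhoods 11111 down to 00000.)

  [31] ##### => #  t=1,i=3
  [30] ####. => .  t=1,i=4
  [29] ###.# => .  t=2,i=8
  [28] ###.. => .  t=0,i=9
  [27] ##.## => #  t=6,i=3
  [26] ##.#. => .  t=1,i=12
  [25] ##..# => #  t=5,i=7
  [24] ##... => #  t=0,i=3
  [23] #.### => .  t=1,i=1
  [22] #.##. => #  t=6,i=1
  [21] #.#.# => .  t=1,i=13
  [20] #.#.. => #  t=2,i=10
  [19] #..## => #  t=2,i=5
  [18] #..#. => .  t=2,i=2
  [17] #...# => #  t=2,i=12
  [16] #.... => #  t=0,i=4
  [15] .#### => .  t=1,i=2
  [14] .###. => .  t=0,i=8
  [13] .##.# => .  t=1,i=11
  [12] .##.. => #  t=0,i=2
  [11] .#.## => #  t=1,i=0
  [10] .#.#. => #  t=3,i=4
  [9] .#..# => .  t=2,i=1
  [8] .#... => #  t=2,i=11
  [7] ..### => .  t=0,i=7
  [6] ..##. => #  t=0,i=1
  [5] ..#.# => #  t=3,i=3
  [4] ..#.. => #  t=2,i=0
  [3] ...## => .  t=0,i=0
  [2] ...#. => .  t=2,i=13
  [1] ....# => #  t=0,i=5
  [0] ..... => .  t=0,i=12
  bits 10001011010110110001110101110010 = 2338004338

2338004338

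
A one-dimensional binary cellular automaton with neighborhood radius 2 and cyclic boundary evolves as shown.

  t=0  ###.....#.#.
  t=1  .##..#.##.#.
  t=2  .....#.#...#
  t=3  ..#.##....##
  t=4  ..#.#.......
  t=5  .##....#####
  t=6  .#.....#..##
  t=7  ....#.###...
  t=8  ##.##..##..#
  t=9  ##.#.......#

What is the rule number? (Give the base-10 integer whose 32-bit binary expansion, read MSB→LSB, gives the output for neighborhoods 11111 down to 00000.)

  [31] ##### => .  t=5,i=9
  [30] ####. => #  t=5,i=10
  [29] ###.# => #  t=5,i=11
  [28] ###.. => #  t=0,i=2
  [27] ##.## => .  t=5,i=0
  [26] ##.#. => .  t=1,i=9
  [25] ##..# => .  t=1,i=3
  [24] ##... => .  t=0,i=3
  [23] #.### => .  t=0,i=0
  [22] #.##. => #  t=1,i=7
  [21] #.#.# => #  t=0,i=10
  [20] #.#.. => .  t=1,i=10
  [19] #..## => .  t=1,i=0
  [18] #..#. => .  t=1,i=4
  [17] #...# => .  t=2,i=9
  [16] #.... => .  t=0,i=4
  [15] .#### => .  t=5,i=8
  [14] .###. => #  t=0,i=1
  [13] .##.# => .  t=1,i=8
  [12] .##.. => .  t=1,i=2
  [11] .#.## => .  t=0,i=11
  [10] .#.#. => .  t=0,i=9
  [9] .#..# => #  t=1,i=11
  [8] .#... => .  t=2,i=0
  [7] ..### => #  t=5,i=7
  [6] ..##. => .  t=1,i=1
  [5] ..#.# => #  t=0,i=8
  [4] ..#.. => #  t=2,i=11
  [3] ...## => .  t=3,i=9
  [2] ...#. => #  t=0,i=7
  [1] ....# => .  t=0,i=6
  [0] ..... => #  t=0,i=5
  bits 01110000011000000100001010110101 = 1885356725

1885356725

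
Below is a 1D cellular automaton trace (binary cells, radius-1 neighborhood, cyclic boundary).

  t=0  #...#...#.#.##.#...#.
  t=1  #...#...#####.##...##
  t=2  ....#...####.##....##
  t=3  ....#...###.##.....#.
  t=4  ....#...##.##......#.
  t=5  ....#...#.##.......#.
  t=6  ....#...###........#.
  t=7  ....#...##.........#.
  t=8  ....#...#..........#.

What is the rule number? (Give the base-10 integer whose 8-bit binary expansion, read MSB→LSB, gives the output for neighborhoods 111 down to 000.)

172

  [7] ### => #  t=1,i=9
  [6] ##. => .  t=0,i=13
  [5] #.# => #  t=0,i=9
  [4] #.. => .  t=0,i=1
  [3] .## => #  t=0,i=12
  [2] .#. => #  t=0,i=0
  [1] ..# => .  t=0,i=3
  [0] ... => .  t=0,i=2
  bits 10101100 = 172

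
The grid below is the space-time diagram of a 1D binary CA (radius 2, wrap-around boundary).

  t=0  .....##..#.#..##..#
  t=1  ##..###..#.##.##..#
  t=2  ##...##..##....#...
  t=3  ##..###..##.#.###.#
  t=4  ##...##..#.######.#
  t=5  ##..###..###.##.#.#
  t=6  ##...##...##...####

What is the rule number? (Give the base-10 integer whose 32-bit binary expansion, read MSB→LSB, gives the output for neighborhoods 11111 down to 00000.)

3031522172

  nb #####: next=#  (t=4,i=13, bit31=1)
  nb ####.: next=.  (t=4,i=15, bit30=0)
  nb ###.#: next=#  (t=3,i=16, bit29=1)
  nb ###..: next=#  (t=1,i=1, bit28=1)
  nb ##.##: next=.  (t=1,i=13, bit27=0)
  nb ##.#.: next=#  (t=3,i=11, bit26=1)
  nb ##..#: next=.  (t=0,i=7, bit25=0)
  nb ##...: next=.  (t=2,i=2, bit24=0)
  nb #.###: next=#  (t=3,i=14, bit23=1)
  nb #.##.: next=.  (t=1,i=11, bit22=0)
  nb #.#.#: next=#  (t=3,i=12, bit21=1)
  nb #.#..: next=#  (t=0,i=11, bit20=1)
  nb #..##: next=.  (t=0,i=13, bit19=0)
  nb #..#.: next=.  (t=0,i=8, bit18=0)
  nb #...#: next=.  (t=2,i=3, bit17=0)
  nb #....: next=#  (t=0,i=1, bit16=1)
  nb .####: next=.  (t=4,i=12, bit15=0)
  nb .###.: next=#  (t=1,i=0, bit14=1)
  nb .##.#: next=.  (t=1,i=12, bit13=0)
  nb .##..: next=#  (t=0,i=6, bit12=1)
  nb .#.##: next=#  (t=1,i=10, bit11=1)
  nb .#.#.: next=.  (t=0,i=10, bit10=0)
  nb .#..#: next=#  (t=0,i=12, bit9=1)
  nb .#...: next=#  (t=0,i=0, bit8=1)
  nb ..###: next=.  (t=1,i=4, bit7=0)
  nb ..##.: next=#  (t=0,i=5, bit6=1)
  nb ..#.#: next=#  (t=0,i=9, bit5=1)
  nb ..#..: next=#  (t=0,i=18, bit4=1)
  nb ...##: next=#  (t=0,i=4, bit3=1)
  nb ...#.: next=#  (t=2,i=14, bit2=1)
  nb ....#: next=.  (t=0,i=3, bit1=0)
  nb .....: next=.  (t=0,i=2, bit0=0)
  bits 10110100101100010101101101111100 = 3031522172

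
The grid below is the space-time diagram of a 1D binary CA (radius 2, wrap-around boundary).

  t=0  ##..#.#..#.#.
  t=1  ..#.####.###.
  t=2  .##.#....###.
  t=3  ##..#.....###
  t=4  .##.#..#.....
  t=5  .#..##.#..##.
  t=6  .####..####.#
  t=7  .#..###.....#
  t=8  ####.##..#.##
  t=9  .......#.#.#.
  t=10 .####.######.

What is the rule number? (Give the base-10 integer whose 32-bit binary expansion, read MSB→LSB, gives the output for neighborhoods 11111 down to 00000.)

314066549

  nb #####: next=.  (t=3,i=12, bit31=0)
  nb ####.: next=.  (t=1,i=6, bit30=0)
  nb ###.#: next=.  (t=1,i=7, bit29=0)
  nb ###..: next=#  (t=1,i=11, bit28=1)
  nb ##.##: next=.  (t=1,i=8, bit27=0)
  nb ##.#.: next=.  (t=2,i=3, bit26=0)
  nb ##..#: next=#  (t=0,i=2, bit25=1)
  nb ##...: next=.  (t=1,i=12, bit24=0)
  nb #.###: next=#  (t=1,i=4, bit23=1)
  nb #.##.: next=.  (t=0,i=0, bit22=0)
  nb #.#.#: next=#  (t=0,i=11, bit21=1)
  nb #.#..: next=#  (t=0,i=6, bit20=1)
  nb #..##: next=#  (t=2,i=0, bit19=1)
  nb #..#.: next=.  (t=0,i=3, bit18=0)
  nb #...#: next=.  (t=1,i=0, bit17=0)
  nb #....: next=.  (t=2,i=6, bit16=0)
  nb .####: next=.  (t=1,i=5, bit15=0)
  nb .###.: next=#  (t=1,i=10, bit14=1)
  nb .##.#: next=.  (t=2,i=2, bit13=0)
  nb .##..: next=.  (t=0,i=1, bit12=0)
  nb .#.##: next=.  (t=0,i=12, bit11=0)
  nb .#.#.: next=#  (t=0,i=5, bit10=1)
  nb .#..#: next=#  (t=0,i=7, bit9=1)
  nb .#...: next=.  (t=2,i=5, bit8=0)
  nb ..###: next=.  (t=2,i=9, bit7=0)
  nb ..##.: next=#  (t=2,i=1, bit6=1)
  nb ..#.#: next=#  (t=0,i=4, bit5=1)
  nb ..#..: next=#  (t=3,i=4, bit4=1)
  nb ...##: next=.  (t=2,i=8, bit3=0)
  nb ...#.: next=#  (t=1,i=1, bit2=1)
  nb ....#: next=.  (t=2,i=7, bit1=0)
  nb .....: next=#  (t=3,i=7, bit0=1)
  bits 00010010101110000100011001110101 = 314066549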